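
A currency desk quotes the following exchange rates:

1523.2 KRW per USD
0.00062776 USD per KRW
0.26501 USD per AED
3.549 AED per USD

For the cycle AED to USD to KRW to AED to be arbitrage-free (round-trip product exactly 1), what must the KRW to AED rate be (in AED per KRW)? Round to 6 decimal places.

Known legs of the cycle: 0.26501 × 1523.2 = 403.663232
For no arbitrage the full-cycle product must be 1, so the missing rate is 1 / 403.663232 ≈ 0.00247731.

0.002477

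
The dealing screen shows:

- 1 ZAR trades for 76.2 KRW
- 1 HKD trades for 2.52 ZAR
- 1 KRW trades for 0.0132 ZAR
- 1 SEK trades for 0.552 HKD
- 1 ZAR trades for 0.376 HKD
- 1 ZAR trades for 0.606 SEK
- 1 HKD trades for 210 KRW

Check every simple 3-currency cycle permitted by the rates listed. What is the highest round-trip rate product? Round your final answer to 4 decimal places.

HKD→KRW→ZAR→HKD: 210 × 0.0132 × 0.376 = 1.04227
SEK→HKD→ZAR→SEK: 0.552 × 2.52 × 0.606 = 0.84297
Maximum is HKD→KRW→ZAR→HKD at 1.0423; arbitrage exists.

1.0423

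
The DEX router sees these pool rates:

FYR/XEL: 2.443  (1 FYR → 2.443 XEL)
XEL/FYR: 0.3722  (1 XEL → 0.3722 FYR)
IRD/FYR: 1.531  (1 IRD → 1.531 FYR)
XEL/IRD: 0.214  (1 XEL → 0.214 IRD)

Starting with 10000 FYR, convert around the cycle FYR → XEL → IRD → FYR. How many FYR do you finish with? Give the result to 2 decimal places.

8004.10

10000 FYR × 2.443 = 24430 XEL
24430 XEL × 0.214 = 5228.02 IRD
5228.02 IRD × 1.531 = 8004.09862 FYR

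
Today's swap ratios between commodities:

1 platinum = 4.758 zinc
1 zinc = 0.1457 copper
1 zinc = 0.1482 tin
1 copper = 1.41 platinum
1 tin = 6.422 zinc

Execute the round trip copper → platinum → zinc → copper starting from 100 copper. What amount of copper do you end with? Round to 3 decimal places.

97.747

100 copper × 1.41 = 141 platinum
141 platinum × 4.758 = 670.878 zinc
670.878 zinc × 0.1457 = 97.7469246 copper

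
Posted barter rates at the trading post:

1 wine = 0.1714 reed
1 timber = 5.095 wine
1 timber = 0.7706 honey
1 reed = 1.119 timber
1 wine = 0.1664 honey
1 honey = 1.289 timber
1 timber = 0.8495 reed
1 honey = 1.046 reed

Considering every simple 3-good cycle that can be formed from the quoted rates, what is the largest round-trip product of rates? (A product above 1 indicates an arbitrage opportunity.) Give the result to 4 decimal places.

timber→wine→honey→timber: 5.095 × 0.1664 × 1.289 = 1.09282
timber→wine→reed→timber: 5.095 × 0.1714 × 1.119 = 0.97720
timber→honey→reed→timber: 0.7706 × 1.046 × 1.119 = 0.90197
Maximum is timber→wine→honey→timber at 1.0928; arbitrage exists.

1.0928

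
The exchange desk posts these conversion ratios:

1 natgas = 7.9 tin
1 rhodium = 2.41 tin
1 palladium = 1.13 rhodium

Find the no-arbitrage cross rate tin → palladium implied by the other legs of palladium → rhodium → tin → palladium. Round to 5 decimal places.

Known legs of the cycle: 1.13 × 2.41 = 2.7233
For no arbitrage the full-cycle product must be 1, so the missing rate is 1 / 2.7233 ≈ 0.3672016.

0.36720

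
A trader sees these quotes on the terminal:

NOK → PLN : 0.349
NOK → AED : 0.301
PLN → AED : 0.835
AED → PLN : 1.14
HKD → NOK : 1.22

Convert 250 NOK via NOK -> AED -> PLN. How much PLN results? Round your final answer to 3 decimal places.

85.785

250 NOK × 0.301 = 75.25 AED
75.25 AED × 1.14 = 85.785 PLN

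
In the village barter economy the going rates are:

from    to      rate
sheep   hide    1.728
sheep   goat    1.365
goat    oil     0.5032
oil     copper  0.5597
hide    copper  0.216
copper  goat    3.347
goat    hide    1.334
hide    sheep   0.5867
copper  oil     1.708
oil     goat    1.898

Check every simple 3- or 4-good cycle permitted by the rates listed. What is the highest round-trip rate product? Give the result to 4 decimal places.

hide→sheep→goat→hide: 0.5867 × 1.365 × 1.334 = 1.06833
hide→copper→goat→hide: 0.216 × 3.347 × 1.334 = 0.96442
oil→copper→goat→oil: 0.5597 × 3.347 × 0.5032 = 0.94265
hide→copper→oil→goat→hide: 0.216 × 1.708 × 1.898 × 1.334 = 0.93410
Maximum is hide→sheep→goat→hide at 1.0683; arbitrage exists.

1.0683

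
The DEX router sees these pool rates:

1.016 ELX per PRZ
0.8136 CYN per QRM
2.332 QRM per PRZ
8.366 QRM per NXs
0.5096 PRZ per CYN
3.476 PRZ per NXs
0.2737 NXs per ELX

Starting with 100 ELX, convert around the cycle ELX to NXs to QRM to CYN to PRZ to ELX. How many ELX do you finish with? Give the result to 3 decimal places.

96.455

100 ELX × 0.2737 = 27.37 NXs
27.37 NXs × 8.366 = 228.97742 QRM
228.97742 QRM × 0.8136 = 186.296028912 CYN
186.296028912 CYN × 0.5096 = 94.9364563335552 PRZ
94.9364563335552 PRZ × 1.016 = 96.4554396348920832 ELX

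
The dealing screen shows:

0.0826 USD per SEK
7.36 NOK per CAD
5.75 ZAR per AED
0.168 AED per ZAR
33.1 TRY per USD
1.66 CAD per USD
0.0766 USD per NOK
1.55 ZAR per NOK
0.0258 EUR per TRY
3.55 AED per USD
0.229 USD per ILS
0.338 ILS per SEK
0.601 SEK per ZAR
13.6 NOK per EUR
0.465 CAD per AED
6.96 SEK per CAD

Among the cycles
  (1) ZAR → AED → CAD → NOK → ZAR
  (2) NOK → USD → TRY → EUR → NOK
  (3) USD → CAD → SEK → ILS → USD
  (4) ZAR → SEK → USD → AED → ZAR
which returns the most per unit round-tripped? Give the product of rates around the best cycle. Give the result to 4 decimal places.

(1) 0.168 × 0.465 × 7.36 × 1.55 = 0.89119
(2) 0.0766 × 33.1 × 0.0258 × 13.6 = 0.88964
(3) 1.66 × 6.96 × 0.338 × 0.229 = 0.89427
(4) 0.601 × 0.0826 × 3.55 × 5.75 = 1.01333
Highest is cycle (4) at 1.0133 (>1, arbitrage).

1.0133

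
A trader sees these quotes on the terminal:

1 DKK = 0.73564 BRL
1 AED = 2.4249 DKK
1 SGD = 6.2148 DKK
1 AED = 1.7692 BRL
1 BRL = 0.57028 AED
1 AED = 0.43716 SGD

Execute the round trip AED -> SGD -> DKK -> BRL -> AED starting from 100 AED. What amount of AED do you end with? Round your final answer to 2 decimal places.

100 AED × 0.43716 = 43.716 SGD
43.716 SGD × 6.2148 = 271.6861968 DKK
271.6861968 DKK × 0.73564 = 199.863233813952 BRL
199.863233813952 BRL × 0.57028 = 113.97800497942054656 AED

113.98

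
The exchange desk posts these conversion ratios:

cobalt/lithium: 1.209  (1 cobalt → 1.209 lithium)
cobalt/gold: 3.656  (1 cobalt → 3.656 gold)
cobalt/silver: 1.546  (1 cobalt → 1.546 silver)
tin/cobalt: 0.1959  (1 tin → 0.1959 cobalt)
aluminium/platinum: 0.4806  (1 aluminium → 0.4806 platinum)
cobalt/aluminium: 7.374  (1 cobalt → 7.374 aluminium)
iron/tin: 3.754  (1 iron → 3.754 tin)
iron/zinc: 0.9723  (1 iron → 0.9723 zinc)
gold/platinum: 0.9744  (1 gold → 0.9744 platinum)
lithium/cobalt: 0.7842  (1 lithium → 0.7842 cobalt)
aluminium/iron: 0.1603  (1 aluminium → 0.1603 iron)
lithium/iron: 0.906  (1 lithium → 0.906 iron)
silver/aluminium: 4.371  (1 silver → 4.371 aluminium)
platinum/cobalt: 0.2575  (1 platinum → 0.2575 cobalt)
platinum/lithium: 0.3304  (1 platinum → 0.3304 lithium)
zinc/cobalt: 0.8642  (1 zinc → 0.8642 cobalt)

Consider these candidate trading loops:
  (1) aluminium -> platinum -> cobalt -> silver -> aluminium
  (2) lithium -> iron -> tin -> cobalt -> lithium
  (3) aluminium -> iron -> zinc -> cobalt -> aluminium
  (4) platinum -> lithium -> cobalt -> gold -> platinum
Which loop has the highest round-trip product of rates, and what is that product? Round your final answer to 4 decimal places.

0.9932

(1) 0.4806 × 0.2575 × 1.546 × 4.371 = 0.83628
(2) 0.906 × 3.754 × 0.1959 × 1.209 = 0.80553
(3) 0.1603 × 0.9723 × 0.8642 × 7.374 = 0.99323
(4) 0.3304 × 0.7842 × 3.656 × 0.9744 = 0.92302
Highest is cycle (3) at 0.9932 (≤1, no arbitrage).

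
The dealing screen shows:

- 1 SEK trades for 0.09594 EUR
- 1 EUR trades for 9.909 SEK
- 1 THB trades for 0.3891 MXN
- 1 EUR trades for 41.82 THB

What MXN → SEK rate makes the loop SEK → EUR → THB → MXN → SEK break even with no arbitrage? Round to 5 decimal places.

Known legs of the cycle: 0.09594 × 41.82 × 0.3891 = 1.56115122228
For no arbitrage the full-cycle product must be 1, so the missing rate is 1 / 1.56115122228 ≈ 0.6405529.

0.64055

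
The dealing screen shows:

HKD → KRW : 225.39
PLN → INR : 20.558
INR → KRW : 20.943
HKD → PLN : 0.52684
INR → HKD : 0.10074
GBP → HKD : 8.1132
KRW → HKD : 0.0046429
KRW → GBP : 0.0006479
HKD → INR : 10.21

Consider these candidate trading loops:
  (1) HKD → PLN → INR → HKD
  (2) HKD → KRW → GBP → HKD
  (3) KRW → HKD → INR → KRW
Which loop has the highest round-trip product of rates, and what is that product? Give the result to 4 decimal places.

(1) 0.52684 × 20.558 × 0.10074 = 1.09109
(2) 225.39 × 0.0006479 × 8.1132 = 1.18477
(3) 0.0046429 × 10.21 × 20.943 = 0.99278
Highest is cycle (2) at 1.1848 (>1, arbitrage).

1.1848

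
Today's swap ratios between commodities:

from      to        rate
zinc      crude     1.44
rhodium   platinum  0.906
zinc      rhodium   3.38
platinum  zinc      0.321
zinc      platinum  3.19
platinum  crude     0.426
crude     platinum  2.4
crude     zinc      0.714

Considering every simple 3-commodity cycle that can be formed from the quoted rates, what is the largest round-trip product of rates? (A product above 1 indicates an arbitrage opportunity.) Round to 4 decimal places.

1.1094

crude→platinum→zinc→crude: 2.4 × 0.321 × 1.44 = 1.10938
zinc→rhodium→platinum→zinc: 3.38 × 0.906 × 0.321 = 0.98299
crude→zinc→platinum→crude: 0.714 × 3.19 × 0.426 = 0.97028
Maximum is crude→platinum→zinc→crude at 1.1094; arbitrage exists.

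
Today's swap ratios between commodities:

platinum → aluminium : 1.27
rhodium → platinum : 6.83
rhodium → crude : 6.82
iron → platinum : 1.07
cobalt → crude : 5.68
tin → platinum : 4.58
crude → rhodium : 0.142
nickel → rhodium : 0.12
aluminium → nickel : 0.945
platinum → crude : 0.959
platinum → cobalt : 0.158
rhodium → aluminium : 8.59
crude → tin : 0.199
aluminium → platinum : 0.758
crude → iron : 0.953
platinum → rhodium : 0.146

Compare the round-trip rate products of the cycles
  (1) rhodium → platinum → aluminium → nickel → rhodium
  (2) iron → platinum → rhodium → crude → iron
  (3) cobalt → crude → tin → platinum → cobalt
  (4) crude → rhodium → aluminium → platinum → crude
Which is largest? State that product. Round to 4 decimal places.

1.0153

(1) 6.83 × 1.27 × 0.945 × 0.12 = 0.98364
(2) 1.07 × 0.146 × 6.82 × 0.953 = 1.01535
(3) 5.68 × 0.199 × 4.58 × 0.158 = 0.81794
(4) 0.142 × 8.59 × 0.758 × 0.959 = 0.88668
Highest is cycle (2) at 1.0153 (>1, arbitrage).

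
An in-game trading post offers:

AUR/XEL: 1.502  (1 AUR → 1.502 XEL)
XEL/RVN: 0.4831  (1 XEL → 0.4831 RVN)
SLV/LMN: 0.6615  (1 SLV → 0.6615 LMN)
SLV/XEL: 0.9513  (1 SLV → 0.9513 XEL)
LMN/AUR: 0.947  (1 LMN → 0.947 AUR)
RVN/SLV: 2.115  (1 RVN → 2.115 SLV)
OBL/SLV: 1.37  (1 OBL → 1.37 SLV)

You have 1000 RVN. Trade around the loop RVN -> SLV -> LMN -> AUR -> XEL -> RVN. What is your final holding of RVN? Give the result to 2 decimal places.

961.38

1000 RVN × 2.115 = 2115 SLV
2115 SLV × 0.6615 = 1399.0725 LMN
1399.0725 LMN × 0.947 = 1324.9216575 AUR
1324.9216575 AUR × 1.502 = 1990.032329565 XEL
1990.032329565 XEL × 0.4831 = 961.3846184128515 RVN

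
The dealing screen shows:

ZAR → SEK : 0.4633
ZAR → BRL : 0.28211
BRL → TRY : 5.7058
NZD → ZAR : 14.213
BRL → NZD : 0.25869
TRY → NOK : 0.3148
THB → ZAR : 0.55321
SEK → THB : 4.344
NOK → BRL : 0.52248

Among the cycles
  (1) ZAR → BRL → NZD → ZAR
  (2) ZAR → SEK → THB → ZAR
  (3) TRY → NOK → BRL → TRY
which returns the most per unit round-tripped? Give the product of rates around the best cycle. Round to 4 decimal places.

1.1134

(1) 0.28211 × 0.25869 × 14.213 = 1.03725
(2) 0.4633 × 4.344 × 0.55321 = 1.11338
(3) 0.3148 × 0.52248 × 5.7058 = 0.93847
Highest is cycle (2) at 1.1134 (>1, arbitrage).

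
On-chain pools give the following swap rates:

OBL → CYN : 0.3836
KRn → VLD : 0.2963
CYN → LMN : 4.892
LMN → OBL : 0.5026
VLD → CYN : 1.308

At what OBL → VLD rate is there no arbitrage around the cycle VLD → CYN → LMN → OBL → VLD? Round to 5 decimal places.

0.31094

Known legs of the cycle: 1.308 × 4.892 × 0.5026 = 3.2160047136
For no arbitrage the full-cycle product must be 1, so the missing rate is 1 / 3.2160047136 ≈ 0.3109448.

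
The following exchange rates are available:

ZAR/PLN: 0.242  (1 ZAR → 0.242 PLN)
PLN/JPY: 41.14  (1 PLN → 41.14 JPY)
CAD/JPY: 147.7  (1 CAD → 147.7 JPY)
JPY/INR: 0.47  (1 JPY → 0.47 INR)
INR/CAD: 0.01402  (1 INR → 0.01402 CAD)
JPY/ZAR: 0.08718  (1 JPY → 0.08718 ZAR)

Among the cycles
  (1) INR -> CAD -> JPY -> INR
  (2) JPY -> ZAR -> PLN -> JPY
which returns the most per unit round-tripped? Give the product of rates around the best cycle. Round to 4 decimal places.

(1) 0.01402 × 147.7 × 0.47 = 0.97325
(2) 0.08718 × 0.242 × 41.14 = 0.86795
Highest is cycle (1) at 0.9733 (≤1, no arbitrage).

0.9733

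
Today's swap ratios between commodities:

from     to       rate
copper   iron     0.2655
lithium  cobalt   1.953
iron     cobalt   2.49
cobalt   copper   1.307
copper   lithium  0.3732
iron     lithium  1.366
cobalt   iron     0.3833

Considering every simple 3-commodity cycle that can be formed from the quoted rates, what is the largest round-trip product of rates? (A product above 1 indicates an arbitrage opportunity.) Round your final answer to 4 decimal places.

iron→lithium→cobalt→iron: 1.366 × 1.953 × 0.3833 = 1.02257
copper→lithium→cobalt→copper: 0.3732 × 1.953 × 1.307 = 0.95262
copper→iron→cobalt→copper: 0.2655 × 2.49 × 1.307 = 0.86405
Maximum is iron→lithium→cobalt→iron at 1.0226; arbitrage exists.

1.0226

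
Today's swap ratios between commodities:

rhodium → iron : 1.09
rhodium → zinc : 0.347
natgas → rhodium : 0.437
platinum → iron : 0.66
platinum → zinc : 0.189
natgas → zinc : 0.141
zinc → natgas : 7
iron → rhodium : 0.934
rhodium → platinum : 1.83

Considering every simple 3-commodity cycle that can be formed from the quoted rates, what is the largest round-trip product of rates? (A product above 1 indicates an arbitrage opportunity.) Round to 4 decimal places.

1.1281

platinum→iron→rhodium→platinum: 0.66 × 0.934 × 1.83 = 1.12809
zinc→natgas→rhodium→zinc: 7 × 0.437 × 0.347 = 1.06147
Maximum is platinum→iron→rhodium→platinum at 1.1281; arbitrage exists.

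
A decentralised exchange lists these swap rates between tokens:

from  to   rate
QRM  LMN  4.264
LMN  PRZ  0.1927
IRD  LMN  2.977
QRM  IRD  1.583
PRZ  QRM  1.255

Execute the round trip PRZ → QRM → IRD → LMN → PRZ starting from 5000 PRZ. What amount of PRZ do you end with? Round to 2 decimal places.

5000 PRZ × 1.255 = 6275 QRM
6275 QRM × 1.583 = 9933.325 IRD
9933.325 IRD × 2.977 = 29571.508525 LMN
29571.508525 LMN × 0.1927 = 5698.4296927675 PRZ

5698.43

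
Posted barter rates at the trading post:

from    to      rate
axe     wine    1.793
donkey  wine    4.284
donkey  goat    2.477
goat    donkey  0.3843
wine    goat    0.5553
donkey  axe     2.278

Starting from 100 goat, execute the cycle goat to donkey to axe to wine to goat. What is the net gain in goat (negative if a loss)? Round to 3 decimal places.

100 goat × 0.3843 = 38.43 donkey
38.43 donkey × 2.278 = 87.54354 axe
87.54354 axe × 1.793 = 156.96556722 wine
156.96556722 wine × 0.5553 = 87.162979477266 goat
Net change: 87.162979477266 − 100 = -12.837020522734 goat

-12.837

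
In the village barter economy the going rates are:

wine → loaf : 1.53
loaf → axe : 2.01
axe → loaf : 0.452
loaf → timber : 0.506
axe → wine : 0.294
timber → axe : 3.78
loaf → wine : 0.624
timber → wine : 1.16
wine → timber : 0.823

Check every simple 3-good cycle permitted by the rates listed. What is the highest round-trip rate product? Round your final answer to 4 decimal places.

0.9146

timber→axe→wine→timber: 3.78 × 0.294 × 0.823 = 0.91462
axe→wine→loaf→axe: 0.294 × 1.53 × 2.01 = 0.90414
timber→wine→loaf→timber: 1.16 × 1.53 × 0.506 = 0.89805
timber→axe→loaf→timber: 3.78 × 0.452 × 0.506 = 0.86453
Maximum is timber→axe→wine→timber at 0.9146; no arbitrage — every cycle loses value.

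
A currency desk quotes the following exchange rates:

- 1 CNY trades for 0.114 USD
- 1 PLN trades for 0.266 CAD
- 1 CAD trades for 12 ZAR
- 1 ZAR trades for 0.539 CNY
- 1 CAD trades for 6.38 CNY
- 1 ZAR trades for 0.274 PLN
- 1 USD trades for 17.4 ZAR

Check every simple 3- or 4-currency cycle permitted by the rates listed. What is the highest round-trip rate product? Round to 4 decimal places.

CNY→USD→ZAR→CNY: 0.114 × 17.4 × 0.539 = 1.06916
PLN→CAD→ZAR→PLN: 0.266 × 12 × 0.274 = 0.87461
Maximum is CNY→USD→ZAR→CNY at 1.0692; arbitrage exists.

1.0692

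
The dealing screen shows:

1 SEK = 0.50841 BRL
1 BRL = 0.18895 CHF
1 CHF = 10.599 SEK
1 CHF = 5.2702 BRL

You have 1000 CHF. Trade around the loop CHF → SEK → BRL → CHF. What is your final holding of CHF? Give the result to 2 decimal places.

1000 CHF × 10.599 = 10599 SEK
10599 SEK × 0.50841 = 5388.63759 BRL
5388.63759 BRL × 0.18895 = 1018.1830726305 CHF

1018.18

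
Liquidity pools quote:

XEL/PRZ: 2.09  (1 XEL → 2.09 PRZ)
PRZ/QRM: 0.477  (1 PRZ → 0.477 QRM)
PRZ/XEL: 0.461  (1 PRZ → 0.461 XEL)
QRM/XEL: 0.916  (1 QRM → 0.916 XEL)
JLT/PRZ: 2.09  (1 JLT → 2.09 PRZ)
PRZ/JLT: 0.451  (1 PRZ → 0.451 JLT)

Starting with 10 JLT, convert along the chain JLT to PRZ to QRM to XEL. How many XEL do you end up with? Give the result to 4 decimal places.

10 JLT × 2.09 = 20.9 PRZ
20.9 PRZ × 0.477 = 9.9693 QRM
9.9693 QRM × 0.916 = 9.1318788 XEL

9.1319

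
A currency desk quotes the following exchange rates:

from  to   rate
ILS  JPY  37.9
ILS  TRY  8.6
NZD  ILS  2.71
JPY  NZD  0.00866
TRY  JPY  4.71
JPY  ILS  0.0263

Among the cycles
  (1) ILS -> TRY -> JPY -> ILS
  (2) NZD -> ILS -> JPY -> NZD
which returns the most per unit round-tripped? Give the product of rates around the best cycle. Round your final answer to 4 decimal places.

(1) 8.6 × 4.71 × 0.0263 = 1.06531
(2) 2.71 × 37.9 × 0.00866 = 0.88946
Highest is cycle (1) at 1.0653 (>1, arbitrage).

1.0653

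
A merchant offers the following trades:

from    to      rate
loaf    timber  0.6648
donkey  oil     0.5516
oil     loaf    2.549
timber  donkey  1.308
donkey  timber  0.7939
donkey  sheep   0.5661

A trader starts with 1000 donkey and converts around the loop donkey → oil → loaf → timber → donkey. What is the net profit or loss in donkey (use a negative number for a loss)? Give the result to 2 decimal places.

1000 donkey × 0.5516 = 551.6 oil
551.6 oil × 2.549 = 1406.0284 loaf
1406.0284 loaf × 0.6648 = 934.72768032 timber
934.72768032 timber × 1.308 = 1222.62380585856 donkey
Net change: 1222.62380585856 − 1000 = 222.62380585856 donkey

222.62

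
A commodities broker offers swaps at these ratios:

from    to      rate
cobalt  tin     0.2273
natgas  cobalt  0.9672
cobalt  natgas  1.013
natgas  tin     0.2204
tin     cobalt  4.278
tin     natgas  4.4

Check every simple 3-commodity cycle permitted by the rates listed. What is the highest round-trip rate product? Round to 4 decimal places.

natgas→cobalt→tin→natgas: 0.9672 × 0.2273 × 4.4 = 0.96732
natgas→tin→cobalt→natgas: 0.2204 × 4.278 × 1.013 = 0.95513
Maximum is natgas→cobalt→tin→natgas at 0.9673; no arbitrage — every cycle loses value.

0.9673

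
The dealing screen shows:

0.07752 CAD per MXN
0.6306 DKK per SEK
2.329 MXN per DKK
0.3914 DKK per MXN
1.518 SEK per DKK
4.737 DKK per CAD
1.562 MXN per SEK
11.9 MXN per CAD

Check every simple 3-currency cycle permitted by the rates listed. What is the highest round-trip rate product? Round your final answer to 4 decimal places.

MXN→DKK→SEK→MXN: 0.3914 × 1.518 × 1.562 = 0.92805
MXN→CAD→DKK→MXN: 0.07752 × 4.737 × 2.329 = 0.85524
Maximum is MXN→DKK→SEK→MXN at 0.9281; no arbitrage — every cycle loses value.

0.9281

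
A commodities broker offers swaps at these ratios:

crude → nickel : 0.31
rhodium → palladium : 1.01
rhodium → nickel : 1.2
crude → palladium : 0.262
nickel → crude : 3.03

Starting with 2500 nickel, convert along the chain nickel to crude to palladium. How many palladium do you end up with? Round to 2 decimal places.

2500 nickel × 3.03 = 7575 crude
7575 crude × 0.262 = 1984.65 palladium

1984.65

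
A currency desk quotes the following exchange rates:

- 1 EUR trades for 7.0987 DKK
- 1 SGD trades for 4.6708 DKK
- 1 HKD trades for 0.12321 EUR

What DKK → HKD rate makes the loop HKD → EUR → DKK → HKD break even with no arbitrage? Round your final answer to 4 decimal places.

Known legs of the cycle: 0.12321 × 7.0987 = 0.874630827
For no arbitrage the full-cycle product must be 1, so the missing rate is 1 / 0.874630827 ≈ 1.143340.

1.1433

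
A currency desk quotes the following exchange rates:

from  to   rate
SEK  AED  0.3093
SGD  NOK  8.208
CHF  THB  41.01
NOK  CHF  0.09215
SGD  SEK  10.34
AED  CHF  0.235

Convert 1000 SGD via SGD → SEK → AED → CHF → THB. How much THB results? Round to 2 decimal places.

1000 SGD × 10.34 = 10340 SEK
10340 SEK × 0.3093 = 3198.162 AED
3198.162 AED × 0.235 = 751.56807 CHF
751.56807 CHF × 41.01 = 30821.8065507 THB

30821.81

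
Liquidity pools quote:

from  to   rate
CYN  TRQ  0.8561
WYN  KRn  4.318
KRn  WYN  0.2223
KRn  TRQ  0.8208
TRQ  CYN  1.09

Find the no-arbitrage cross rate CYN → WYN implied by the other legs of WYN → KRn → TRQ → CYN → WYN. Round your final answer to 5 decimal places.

Known legs of the cycle: 4.318 × 0.8208 × 1.09 = 3.863193696
For no arbitrage the full-cycle product must be 1, so the missing rate is 1 / 3.863193696 ≈ 0.2588532.

0.25885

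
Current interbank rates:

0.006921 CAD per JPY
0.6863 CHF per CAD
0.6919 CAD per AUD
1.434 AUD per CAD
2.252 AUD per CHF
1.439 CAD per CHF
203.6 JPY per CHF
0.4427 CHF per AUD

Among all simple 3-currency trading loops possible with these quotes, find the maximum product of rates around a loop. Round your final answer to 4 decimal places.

CAD→CHF→AUD→CAD: 0.6863 × 2.252 × 0.6919 = 1.06936
CAD→CHF→JPY→CAD: 0.6863 × 203.6 × 0.006921 = 0.96708
CAD→AUD→CHF→CAD: 1.434 × 0.4427 × 1.439 = 0.91352
Maximum is CAD→CHF→AUD→CAD at 1.0694; arbitrage exists.

1.0694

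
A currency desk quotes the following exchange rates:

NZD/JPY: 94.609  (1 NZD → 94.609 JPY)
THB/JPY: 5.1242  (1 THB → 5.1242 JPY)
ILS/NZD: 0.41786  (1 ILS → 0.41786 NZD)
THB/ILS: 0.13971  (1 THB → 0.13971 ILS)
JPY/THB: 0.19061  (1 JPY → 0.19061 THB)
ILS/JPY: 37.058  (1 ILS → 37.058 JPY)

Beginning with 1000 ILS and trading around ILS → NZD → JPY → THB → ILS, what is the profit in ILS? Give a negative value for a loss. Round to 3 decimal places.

1000 ILS × 0.41786 = 417.86 NZD
417.86 NZD × 94.609 = 39533.31674 JPY
39533.31674 JPY × 0.19061 = 7535.4455038114 THB
7535.4455038114 THB × 0.13971 = 1052.777091337490694 ILS
Net change: 1052.777091337490694 − 1000 = 52.777091337490694 ILS

52.777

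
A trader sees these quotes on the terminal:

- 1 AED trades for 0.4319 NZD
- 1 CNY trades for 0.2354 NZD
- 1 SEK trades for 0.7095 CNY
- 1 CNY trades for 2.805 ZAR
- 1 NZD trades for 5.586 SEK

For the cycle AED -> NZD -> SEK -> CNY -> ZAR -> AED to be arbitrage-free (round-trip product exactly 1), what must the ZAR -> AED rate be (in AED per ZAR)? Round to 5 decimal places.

0.20827

Known legs of the cycle: 0.4319 × 5.586 × 0.7095 × 2.805 = 4.8014167235265
For no arbitrage the full-cycle product must be 1, so the missing rate is 1 / 4.8014167235265 ≈ 0.2082719.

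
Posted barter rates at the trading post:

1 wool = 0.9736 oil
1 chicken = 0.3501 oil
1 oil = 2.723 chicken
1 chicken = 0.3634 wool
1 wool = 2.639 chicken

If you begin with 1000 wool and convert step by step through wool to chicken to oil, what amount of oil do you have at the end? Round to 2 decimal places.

1000 wool × 2.639 = 2639 chicken
2639 chicken × 0.3501 = 923.9139 oil

923.91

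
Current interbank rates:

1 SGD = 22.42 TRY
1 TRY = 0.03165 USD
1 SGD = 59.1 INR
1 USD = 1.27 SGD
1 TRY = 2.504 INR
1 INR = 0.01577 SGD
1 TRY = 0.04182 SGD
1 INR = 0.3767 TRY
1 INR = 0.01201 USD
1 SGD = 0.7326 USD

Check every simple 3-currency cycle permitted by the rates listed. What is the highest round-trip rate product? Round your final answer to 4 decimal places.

TRY→SGD→INR→TRY: 0.04182 × 59.1 × 0.3767 = 0.93104
SGD→INR→USD→SGD: 59.1 × 0.01201 × 1.27 = 0.90143
TRY→USD→SGD→TRY: 0.03165 × 1.27 × 22.42 = 0.90118
TRY→INR→SGD→TRY: 2.504 × 0.01577 × 22.42 = 0.88532
Maximum is TRY→SGD→INR→TRY at 0.9310; no arbitrage — every cycle loses value.

0.9310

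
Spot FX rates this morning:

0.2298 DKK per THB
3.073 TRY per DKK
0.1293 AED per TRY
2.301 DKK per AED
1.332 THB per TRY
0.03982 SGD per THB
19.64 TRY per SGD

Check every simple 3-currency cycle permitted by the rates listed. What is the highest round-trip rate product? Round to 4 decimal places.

TRY→THB→SGD→TRY: 1.332 × 0.03982 × 19.64 = 1.04171
TRY→THB→DKK→TRY: 1.332 × 0.2298 × 3.073 = 0.94063
AED→DKK→TRY→AED: 2.301 × 3.073 × 0.1293 = 0.91428
Maximum is TRY→THB→SGD→TRY at 1.0417; arbitrage exists.

1.0417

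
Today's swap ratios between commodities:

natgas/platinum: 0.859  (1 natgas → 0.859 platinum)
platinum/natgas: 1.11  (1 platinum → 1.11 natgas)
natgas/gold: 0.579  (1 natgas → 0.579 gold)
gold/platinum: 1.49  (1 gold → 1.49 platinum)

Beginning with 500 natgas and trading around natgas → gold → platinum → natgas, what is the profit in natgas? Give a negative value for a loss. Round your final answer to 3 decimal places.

-21.196

500 natgas × 0.579 = 289.5 gold
289.5 gold × 1.49 = 431.355 platinum
431.355 platinum × 1.11 = 478.80405 natgas
Net change: 478.80405 − 500 = -21.19595 natgas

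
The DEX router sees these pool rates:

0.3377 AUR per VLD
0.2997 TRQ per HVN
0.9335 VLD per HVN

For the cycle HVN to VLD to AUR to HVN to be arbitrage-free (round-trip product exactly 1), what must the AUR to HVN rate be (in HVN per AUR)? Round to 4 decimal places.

3.1722

Known legs of the cycle: 0.9335 × 0.3377 = 0.31524295
For no arbitrage the full-cycle product must be 1, so the missing rate is 1 / 0.31524295 ≈ 3.172157.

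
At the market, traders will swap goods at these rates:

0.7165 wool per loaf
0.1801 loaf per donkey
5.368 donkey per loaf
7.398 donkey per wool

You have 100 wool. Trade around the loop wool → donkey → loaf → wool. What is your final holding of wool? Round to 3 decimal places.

100 wool × 7.398 = 739.8 donkey
739.8 donkey × 0.1801 = 133.23798 loaf
133.23798 loaf × 0.7165 = 95.46501267 wool

95.465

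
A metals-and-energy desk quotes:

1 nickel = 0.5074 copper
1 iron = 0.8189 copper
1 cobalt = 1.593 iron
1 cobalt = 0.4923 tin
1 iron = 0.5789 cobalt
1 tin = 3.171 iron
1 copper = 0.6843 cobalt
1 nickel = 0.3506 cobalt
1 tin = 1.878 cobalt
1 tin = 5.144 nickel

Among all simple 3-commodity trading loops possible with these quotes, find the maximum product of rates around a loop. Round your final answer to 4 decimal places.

0.9037

cobalt→tin→iron→cobalt: 0.4923 × 3.171 × 0.5789 = 0.90371
copper→cobalt→iron→copper: 0.6843 × 1.593 × 0.8189 = 0.89267
cobalt→tin→nickel→cobalt: 0.4923 × 5.144 × 0.3506 = 0.88786
Maximum is cobalt→tin→iron→cobalt at 0.9037; no arbitrage — every cycle loses value.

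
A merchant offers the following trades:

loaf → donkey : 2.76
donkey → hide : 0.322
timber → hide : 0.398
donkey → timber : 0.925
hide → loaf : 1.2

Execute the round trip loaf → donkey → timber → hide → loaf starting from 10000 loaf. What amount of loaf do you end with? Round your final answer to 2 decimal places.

10000 loaf × 2.76 = 27600 donkey
27600 donkey × 0.925 = 25530 timber
25530 timber × 0.398 = 10160.94 hide
10160.94 hide × 1.2 = 12193.128 loaf

12193.13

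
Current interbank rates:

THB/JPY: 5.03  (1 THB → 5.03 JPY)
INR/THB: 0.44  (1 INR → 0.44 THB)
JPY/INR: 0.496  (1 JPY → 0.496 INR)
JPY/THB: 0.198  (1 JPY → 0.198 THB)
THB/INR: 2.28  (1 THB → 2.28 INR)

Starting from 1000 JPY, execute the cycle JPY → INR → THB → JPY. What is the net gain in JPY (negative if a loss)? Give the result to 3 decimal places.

1000 JPY × 0.496 = 496 INR
496 INR × 0.44 = 218.24 THB
218.24 THB × 5.03 = 1097.7472 JPY
Net change: 1097.7472 − 1000 = 97.7472 JPY

97.747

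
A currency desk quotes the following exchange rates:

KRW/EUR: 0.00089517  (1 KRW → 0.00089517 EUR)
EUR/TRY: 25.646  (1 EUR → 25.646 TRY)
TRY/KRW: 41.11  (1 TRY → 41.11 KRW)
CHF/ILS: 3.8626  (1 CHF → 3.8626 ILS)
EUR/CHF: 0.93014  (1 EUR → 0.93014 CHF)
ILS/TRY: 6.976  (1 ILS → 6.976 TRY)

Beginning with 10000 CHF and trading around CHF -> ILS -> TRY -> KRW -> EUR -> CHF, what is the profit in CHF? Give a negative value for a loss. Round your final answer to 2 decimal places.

-776.67

10000 CHF × 3.8626 = 38626 ILS
38626 ILS × 6.976 = 269454.976 TRY
269454.976 TRY × 41.11 = 11077294.06336 KRW
11077294.06336 KRW × 0.00089517 = 9916.0613266979712 EUR
9916.0613266979712 EUR × 0.93014 = 9223.325282414850931968 CHF
Net change: 9223.325282414850931968 − 10000 = -776.674717585149068032 CHF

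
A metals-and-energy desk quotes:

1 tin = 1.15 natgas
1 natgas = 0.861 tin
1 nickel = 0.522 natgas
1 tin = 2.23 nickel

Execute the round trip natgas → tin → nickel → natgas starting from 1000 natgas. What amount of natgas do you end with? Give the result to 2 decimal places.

1002.26

1000 natgas × 0.861 = 861 tin
861 tin × 2.23 = 1920.03 nickel
1920.03 nickel × 0.522 = 1002.25566 natgas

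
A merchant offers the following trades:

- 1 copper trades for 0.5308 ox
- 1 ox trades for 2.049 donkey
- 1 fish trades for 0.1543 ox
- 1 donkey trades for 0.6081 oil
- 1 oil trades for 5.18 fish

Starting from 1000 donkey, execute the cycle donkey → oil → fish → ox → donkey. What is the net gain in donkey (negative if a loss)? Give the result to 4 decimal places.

-4.1071

1000 donkey × 0.6081 = 608.1 oil
608.1 oil × 5.18 = 3149.958 fish
3149.958 fish × 0.1543 = 486.0385194 ox
486.0385194 ox × 2.049 = 995.8929262506 donkey
Net change: 995.8929262506 − 1000 = -4.1070737494 donkey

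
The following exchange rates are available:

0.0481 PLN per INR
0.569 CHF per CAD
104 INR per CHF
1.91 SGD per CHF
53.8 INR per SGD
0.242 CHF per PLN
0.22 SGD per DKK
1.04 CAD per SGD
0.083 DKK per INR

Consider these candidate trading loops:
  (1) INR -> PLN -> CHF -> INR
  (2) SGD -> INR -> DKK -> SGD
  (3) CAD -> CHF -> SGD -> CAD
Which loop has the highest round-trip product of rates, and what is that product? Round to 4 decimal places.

(1) 0.0481 × 0.242 × 104 = 1.21058
(2) 53.8 × 0.083 × 0.22 = 0.98239
(3) 0.569 × 1.91 × 1.04 = 1.13026
Highest is cycle (1) at 1.2106 (>1, arbitrage).

1.2106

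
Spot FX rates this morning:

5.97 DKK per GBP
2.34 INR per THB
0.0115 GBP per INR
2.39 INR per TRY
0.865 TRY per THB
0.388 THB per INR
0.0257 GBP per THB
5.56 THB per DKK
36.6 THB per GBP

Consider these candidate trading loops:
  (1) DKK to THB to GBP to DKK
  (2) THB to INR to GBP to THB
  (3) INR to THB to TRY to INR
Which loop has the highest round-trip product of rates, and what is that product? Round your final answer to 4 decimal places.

(1) 5.56 × 0.0257 × 5.97 = 0.85307
(2) 2.34 × 0.0115 × 36.6 = 0.98491
(3) 0.388 × 0.865 × 2.39 = 0.80213
Highest is cycle (2) at 0.9849 (≤1, no arbitrage).

0.9849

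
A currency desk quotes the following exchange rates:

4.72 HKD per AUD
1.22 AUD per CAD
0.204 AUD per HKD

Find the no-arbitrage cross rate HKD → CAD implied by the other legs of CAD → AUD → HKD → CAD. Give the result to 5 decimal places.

0.17366

Known legs of the cycle: 1.22 × 4.72 = 5.7584
For no arbitrage the full-cycle product must be 1, so the missing rate is 1 / 5.7584 ≈ 0.1736593.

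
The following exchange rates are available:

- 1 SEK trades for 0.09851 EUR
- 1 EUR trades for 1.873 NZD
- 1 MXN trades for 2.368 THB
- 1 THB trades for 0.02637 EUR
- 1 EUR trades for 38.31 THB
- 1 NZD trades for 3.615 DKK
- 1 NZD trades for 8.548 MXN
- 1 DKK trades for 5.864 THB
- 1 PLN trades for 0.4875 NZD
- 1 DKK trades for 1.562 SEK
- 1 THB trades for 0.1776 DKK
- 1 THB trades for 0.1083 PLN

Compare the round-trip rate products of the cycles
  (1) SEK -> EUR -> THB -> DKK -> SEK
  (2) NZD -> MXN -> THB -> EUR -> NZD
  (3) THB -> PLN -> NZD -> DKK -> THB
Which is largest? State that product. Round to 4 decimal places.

(1) 0.09851 × 38.31 × 0.1776 × 1.562 = 1.04693
(2) 8.548 × 2.368 × 0.02637 × 1.873 = 0.99976
(3) 0.1083 × 0.4875 × 3.615 × 5.864 = 1.11919
Highest is cycle (3) at 1.1192 (>1, arbitrage).

1.1192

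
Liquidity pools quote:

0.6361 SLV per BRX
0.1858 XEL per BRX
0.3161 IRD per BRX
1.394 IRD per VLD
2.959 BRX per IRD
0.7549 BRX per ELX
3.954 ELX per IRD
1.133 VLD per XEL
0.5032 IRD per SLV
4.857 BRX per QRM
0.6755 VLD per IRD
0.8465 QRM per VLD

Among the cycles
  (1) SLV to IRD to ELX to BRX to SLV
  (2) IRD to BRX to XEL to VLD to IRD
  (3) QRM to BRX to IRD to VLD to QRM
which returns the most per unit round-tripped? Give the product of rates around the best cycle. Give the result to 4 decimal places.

0.9554

(1) 0.5032 × 3.954 × 0.7549 × 0.6361 = 0.95542
(2) 2.959 × 0.1858 × 1.133 × 1.394 = 0.86833
(3) 4.857 × 0.3161 × 0.6755 × 0.8465 = 0.87790
Highest is cycle (1) at 0.9554 (≤1, no arbitrage).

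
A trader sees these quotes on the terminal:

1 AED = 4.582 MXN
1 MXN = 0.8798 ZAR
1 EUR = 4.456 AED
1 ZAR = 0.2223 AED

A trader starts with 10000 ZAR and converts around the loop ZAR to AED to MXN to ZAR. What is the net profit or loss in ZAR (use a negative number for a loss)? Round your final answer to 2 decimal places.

10000 ZAR × 0.2223 = 2223 AED
2223 AED × 4.582 = 10185.786 MXN
10185.786 MXN × 0.8798 = 8961.4545228 ZAR
Net change: 8961.4545228 − 10000 = -1038.5454772 ZAR

-1038.55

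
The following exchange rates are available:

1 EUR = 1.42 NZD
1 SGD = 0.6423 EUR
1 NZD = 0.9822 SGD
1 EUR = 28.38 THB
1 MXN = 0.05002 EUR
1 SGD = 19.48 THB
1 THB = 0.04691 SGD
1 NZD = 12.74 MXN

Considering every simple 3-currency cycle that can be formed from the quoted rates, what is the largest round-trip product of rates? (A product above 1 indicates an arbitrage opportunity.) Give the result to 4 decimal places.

MXN→EUR→NZD→MXN: 0.05002 × 1.42 × 12.74 = 0.90490
SGD→EUR→NZD→SGD: 0.6423 × 1.42 × 0.9822 = 0.89583
THB→SGD→EUR→THB: 0.04691 × 0.6423 × 28.38 = 0.85510
Maximum is MXN→EUR→NZD→MXN at 0.9049; no arbitrage — every cycle loses value.

0.9049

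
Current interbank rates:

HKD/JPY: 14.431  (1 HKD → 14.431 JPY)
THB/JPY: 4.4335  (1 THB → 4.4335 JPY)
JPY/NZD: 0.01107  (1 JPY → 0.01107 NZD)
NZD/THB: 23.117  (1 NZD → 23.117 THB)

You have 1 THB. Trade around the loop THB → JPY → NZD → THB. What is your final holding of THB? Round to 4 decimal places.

1 THB × 4.4335 = 4.4335 JPY
4.4335 JPY × 0.01107 = 0.049078845 NZD
0.049078845 NZD × 23.117 = 1.134555659865 THB

1.1346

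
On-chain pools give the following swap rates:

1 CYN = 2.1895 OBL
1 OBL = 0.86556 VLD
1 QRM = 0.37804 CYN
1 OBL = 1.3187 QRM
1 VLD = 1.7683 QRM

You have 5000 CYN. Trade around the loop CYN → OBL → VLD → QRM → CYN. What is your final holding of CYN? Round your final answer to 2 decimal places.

6334.41

5000 CYN × 2.1895 = 10947.5 OBL
10947.5 OBL × 0.86556 = 9475.7181 VLD
9475.7181 VLD × 1.7683 = 16755.91231623 QRM
16755.91231623 QRM × 0.37804 = 6334.4050920275892 CYN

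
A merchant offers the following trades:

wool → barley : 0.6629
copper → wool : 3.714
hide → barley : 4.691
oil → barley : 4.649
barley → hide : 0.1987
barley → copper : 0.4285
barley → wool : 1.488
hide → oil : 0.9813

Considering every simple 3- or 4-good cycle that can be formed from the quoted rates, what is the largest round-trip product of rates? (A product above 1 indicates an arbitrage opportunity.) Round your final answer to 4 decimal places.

copper→wool→barley→copper: 3.714 × 0.6629 × 0.4285 = 1.05497
hide→oil→barley→hide: 0.9813 × 4.649 × 0.1987 = 0.90648
Maximum is copper→wool→barley→copper at 1.0550; arbitrage exists.

1.0550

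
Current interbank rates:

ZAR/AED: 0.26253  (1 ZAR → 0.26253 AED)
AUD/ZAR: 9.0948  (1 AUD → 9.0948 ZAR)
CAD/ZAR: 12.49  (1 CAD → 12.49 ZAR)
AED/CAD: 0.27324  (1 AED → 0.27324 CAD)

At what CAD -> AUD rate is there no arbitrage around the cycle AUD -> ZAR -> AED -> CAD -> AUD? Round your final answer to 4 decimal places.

Known legs of the cycle: 9.0948 × 0.26253 × 0.27324 = 0.65240362929456
For no arbitrage the full-cycle product must be 1, so the missing rate is 1 / 0.65240362929456 ≈ 1.532793.

1.5328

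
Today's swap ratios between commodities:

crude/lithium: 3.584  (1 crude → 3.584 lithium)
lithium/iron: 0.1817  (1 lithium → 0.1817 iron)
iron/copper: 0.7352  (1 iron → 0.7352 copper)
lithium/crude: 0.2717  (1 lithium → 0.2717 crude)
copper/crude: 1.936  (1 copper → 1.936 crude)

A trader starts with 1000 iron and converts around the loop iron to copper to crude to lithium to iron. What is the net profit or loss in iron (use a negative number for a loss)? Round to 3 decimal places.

-73.098

1000 iron × 0.7352 = 735.2 copper
735.2 copper × 1.936 = 1423.3472 crude
1423.3472 crude × 3.584 = 5101.2763648 lithium
5101.2763648 lithium × 0.1817 = 926.90191548416 iron
Net change: 926.90191548416 − 1000 = -73.09808451584 iron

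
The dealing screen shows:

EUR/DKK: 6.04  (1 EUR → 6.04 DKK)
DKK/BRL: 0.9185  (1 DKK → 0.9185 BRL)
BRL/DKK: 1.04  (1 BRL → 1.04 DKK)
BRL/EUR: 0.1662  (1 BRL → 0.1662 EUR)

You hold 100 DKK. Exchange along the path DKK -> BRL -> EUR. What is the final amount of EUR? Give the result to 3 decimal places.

100 DKK × 0.9185 = 91.85 BRL
91.85 BRL × 0.1662 = 15.26547 EUR

15.265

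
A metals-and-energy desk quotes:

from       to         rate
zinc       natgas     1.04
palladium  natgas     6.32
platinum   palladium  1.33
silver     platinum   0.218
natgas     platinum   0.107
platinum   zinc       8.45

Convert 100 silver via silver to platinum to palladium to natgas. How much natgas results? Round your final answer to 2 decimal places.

183.24

100 silver × 0.218 = 21.8 platinum
21.8 platinum × 1.33 = 28.994 palladium
28.994 palladium × 6.32 = 183.24208 natgas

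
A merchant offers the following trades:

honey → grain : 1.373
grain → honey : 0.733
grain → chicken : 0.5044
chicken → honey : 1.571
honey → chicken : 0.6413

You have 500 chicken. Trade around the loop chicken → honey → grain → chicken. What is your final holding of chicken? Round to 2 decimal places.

543.99

500 chicken × 1.571 = 785.5 honey
785.5 honey × 1.373 = 1078.4915 grain
1078.4915 grain × 0.5044 = 543.9911126 chicken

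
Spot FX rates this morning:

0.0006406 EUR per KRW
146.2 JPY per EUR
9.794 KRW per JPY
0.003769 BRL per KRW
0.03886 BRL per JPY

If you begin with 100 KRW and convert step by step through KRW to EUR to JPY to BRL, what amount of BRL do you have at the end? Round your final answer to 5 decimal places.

100 KRW × 0.0006406 = 0.06406 EUR
0.06406 EUR × 146.2 = 9.365572 JPY
9.365572 JPY × 0.03886 = 0.36394612792 BRL

0.36395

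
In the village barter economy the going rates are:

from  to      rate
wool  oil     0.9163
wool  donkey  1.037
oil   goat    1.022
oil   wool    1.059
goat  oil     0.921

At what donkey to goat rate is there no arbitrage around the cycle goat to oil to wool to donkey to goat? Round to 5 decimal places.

Known legs of the cycle: 0.921 × 1.059 × 1.037 = 1.011426543
For no arbitrage the full-cycle product must be 1, so the missing rate is 1 / 1.011426543 ≈ 0.9887025.

0.98870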